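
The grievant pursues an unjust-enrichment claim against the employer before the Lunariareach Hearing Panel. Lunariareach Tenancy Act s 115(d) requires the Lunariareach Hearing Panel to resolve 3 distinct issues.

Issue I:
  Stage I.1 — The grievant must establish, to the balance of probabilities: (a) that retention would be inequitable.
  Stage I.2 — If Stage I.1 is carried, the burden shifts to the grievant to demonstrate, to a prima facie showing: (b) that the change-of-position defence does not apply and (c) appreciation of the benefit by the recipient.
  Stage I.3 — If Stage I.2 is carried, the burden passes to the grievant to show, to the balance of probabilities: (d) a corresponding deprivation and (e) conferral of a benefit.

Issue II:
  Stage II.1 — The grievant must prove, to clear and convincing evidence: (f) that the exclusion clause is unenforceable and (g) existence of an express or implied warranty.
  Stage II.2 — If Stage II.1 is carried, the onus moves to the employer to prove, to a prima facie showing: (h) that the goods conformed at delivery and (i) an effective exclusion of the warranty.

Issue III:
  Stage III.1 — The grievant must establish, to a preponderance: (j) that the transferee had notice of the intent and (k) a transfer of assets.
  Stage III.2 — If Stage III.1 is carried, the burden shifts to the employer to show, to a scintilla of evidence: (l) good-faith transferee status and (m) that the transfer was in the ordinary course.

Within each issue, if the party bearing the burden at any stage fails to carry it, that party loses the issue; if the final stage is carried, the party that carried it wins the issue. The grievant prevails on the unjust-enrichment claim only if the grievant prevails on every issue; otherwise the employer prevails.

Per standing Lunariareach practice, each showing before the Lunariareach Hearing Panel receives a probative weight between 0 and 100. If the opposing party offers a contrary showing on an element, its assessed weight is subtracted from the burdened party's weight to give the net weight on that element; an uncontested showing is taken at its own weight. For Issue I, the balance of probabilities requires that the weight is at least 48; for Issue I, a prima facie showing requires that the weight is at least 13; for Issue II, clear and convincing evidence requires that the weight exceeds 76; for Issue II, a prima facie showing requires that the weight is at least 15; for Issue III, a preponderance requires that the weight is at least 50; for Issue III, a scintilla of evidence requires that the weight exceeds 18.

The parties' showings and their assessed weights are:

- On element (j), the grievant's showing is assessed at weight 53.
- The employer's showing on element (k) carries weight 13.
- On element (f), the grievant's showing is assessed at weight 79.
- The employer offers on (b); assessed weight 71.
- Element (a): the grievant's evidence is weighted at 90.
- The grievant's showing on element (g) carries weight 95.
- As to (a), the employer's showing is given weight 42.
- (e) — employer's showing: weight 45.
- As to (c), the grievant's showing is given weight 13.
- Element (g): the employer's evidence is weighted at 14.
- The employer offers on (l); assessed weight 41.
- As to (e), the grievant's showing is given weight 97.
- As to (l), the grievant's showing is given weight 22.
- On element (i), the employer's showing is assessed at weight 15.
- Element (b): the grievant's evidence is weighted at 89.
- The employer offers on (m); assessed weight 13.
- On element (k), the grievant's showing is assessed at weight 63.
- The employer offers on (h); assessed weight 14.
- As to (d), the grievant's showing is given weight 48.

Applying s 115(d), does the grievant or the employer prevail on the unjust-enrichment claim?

— Issue I —
Stage I.1 — burden on grievant; standard: the balance of probabilities (weight is at least 48).
    (a): 90 − 42 = 48 ≥ 48 [met]
  Stage I.1 carried; the burden remains with the grievant.
Stage I.2 — burden on grievant; standard: a prima facie showing (weight is at least 13).
    (b): 89 − 71 = 18 ≥ 13 [met]
    (c): 13 ≥ 13 [met]
  Stage I.2 carried; the burden remains with the grievant.
Stage I.3 — burden on grievant; standard: the balance of probabilities (weight is at least 48).
    (d): 48 ≥ 48 [met]
    (e): 97 − 45 = 52 ≥ 48 [met]
  All elements met at the final stage.
Every stage carried; the grievant prevails on this issue.
— Issue II —
Stage II.1 (grievant, clear and convincing evidence, weight exceeds 76): (f) 79 > 76 — meets; (g) net 95−14=81 > 76 — meets.
  The grievant carries Stage II.1; the employer now bears the burden.
Stage II.2 (employer, a prima facie showing, weight is at least 15): (h) 14 < 15 — fails; (i) 15 ≥ 15 — meets.
  The employer does not carry Stage II.2.
So the grievant prevails on this issue.
— Issue III —
Stage III.1 (grievant, a preponderance, weight is at least 50): (j) 53 ≥ 50 — meets; (k) net 63−13=50 ≥ 50 — meets.
  The grievant carries Stage III.1; the employer now bears the burden.
Stage III.2 (employer, a scintilla of evidence, weight exceeds 18): (l) net 41−22=19 > 18 — meets; (m) 13 ≤ 18 — fails.
  The employer does not carry Stage III.2.
The analysis ends at Stage III.2; the grievant prevails on this issue.
Per-issue: Issue I → grievant; Issue II → grievant; Issue III → grievant. The grievant must prevail on every issue; overall, the grievant prevails.

grievant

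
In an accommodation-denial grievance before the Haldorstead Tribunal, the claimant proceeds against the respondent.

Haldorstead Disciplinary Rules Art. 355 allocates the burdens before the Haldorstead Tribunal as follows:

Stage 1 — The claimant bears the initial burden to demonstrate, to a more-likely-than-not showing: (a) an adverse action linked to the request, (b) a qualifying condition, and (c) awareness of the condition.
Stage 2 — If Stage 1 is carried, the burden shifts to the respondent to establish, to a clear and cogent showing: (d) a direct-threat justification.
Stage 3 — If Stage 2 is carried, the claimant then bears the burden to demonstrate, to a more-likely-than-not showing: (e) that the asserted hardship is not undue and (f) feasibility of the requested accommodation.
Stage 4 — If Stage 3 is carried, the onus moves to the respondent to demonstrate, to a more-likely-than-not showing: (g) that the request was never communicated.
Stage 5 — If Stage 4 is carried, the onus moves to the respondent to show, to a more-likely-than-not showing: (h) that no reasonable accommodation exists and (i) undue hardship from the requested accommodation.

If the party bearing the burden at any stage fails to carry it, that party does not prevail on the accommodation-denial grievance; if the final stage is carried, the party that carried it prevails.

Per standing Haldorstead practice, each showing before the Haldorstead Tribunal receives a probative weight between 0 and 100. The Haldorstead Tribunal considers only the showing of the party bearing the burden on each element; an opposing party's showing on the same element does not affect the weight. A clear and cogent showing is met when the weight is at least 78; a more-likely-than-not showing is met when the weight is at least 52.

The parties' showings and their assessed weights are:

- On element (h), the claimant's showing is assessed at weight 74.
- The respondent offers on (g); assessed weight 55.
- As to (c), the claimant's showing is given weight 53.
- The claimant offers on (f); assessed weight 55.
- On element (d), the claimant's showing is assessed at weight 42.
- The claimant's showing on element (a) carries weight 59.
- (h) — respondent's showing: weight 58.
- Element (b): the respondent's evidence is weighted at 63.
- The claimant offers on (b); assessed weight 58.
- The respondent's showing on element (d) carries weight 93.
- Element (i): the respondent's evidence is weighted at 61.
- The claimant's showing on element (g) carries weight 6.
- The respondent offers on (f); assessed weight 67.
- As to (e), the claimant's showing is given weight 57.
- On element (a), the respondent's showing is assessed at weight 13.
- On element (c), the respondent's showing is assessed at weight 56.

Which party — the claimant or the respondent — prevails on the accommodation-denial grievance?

respondent

Stage 1 (claimant, a more-likely-than-not showing, weight is at least 52): (a) 59 (respondent's 13 disregarded) ≥ 52 — meets; (b) 58 (respondent's 63 disregarded) ≥ 52 — meets; (c) 53 (respondent's 56 disregarded) ≥ 52 — meets.
  The claimant carries Stage 1; the respondent now bears the burden.
Stage 2 (respondent, a clear and cogent showing, weight is at least 78): (d) 93 (claimant's 42 disregarded) ≥ 78 — meets.
  The respondent carries Stage 2; the claimant now bears the burden.
Stage 3 (claimant, a more-likely-than-not showing, weight is at least 52): (e) 57 ≥ 52 — meets; (f) 55 (respondent's 67 disregarded) ≥ 52 — meets.
  Stage 3 is satisfied; the onus moves to the respondent.
Stage 4 (respondent, a more-likely-than-not showing, weight is at least 52): (g) 55 (claimant's 6 disregarded) ≥ 52 — meets.
  Stage 4 is satisfied; the respondent continues to bear the burden.
Stage 5 (respondent, a more-likely-than-not showing, weight is at least 52): (h) 58 (claimant's 74 disregarded) ≥ 52 — meets; (i) 61 ≥ 52 — meets.
  The respondent carries the last stage.
All stages carried — the respondent prevails.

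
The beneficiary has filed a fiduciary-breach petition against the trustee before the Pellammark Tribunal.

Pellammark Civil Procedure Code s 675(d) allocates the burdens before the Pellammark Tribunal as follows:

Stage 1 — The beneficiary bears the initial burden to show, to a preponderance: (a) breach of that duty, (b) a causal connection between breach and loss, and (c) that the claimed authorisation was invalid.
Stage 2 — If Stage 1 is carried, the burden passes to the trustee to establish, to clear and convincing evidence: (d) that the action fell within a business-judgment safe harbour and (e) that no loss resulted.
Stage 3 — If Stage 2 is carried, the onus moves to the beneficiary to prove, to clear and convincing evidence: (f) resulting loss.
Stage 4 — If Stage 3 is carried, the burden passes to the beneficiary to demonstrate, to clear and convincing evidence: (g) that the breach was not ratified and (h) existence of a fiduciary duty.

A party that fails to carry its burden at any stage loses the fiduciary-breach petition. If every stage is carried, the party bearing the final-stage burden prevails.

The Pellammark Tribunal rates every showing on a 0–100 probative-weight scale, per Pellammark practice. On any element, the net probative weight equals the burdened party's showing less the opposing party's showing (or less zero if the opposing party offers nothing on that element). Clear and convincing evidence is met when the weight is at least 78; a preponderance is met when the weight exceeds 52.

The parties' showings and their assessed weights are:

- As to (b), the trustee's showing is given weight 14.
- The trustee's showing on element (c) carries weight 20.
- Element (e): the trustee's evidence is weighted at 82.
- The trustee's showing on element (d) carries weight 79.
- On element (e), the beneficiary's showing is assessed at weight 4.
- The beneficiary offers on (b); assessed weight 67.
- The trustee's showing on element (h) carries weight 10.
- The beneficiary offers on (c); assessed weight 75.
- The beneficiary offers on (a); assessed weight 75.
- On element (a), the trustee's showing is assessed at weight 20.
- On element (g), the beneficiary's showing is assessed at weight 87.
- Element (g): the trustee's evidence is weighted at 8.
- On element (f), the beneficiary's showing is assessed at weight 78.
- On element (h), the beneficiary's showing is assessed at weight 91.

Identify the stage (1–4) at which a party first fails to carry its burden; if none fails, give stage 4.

At Stage 1 the beneficiary must meet a preponderance (weight exceeds 52): on (a) the weight is 75 less the opposing 20 gives net 55, which does exceed 52, so (a) meets the standard; on (b) the weight is 67 less the opposing 14 gives net 53, which does exceed 52, so (b) meets the standard; on (c) the weight is 75 less the opposing 20 gives net 55, which does exceed 52, so (c) meets the standard.
  All elements met. The burden passes to the trustee.
At Stage 2 the trustee must meet clear and convincing evidence (weight is at least 78): on (d) the weight is 79, which does reach 78, so (d) meets the standard; on (e) the weight is 82 less the opposing 4 gives net 78, ≥ 78, so (e) meets the standard.
  Stage 2 carried; the burden shifts to the beneficiary.
At Stage 3 the beneficiary must meet clear and convincing evidence (weight is at least 78): on (f) the weight is 78, which does reach 78, so (f) meets the standard.
  All elements met. The beneficiary retains the burden for Stage 4.
At Stage 4 the beneficiary must meet clear and convincing evidence (weight is at least 78): on (g) the weight is 87 less the opposing 8 gives net 79, ≥ 78, so (g) meets the standard; on (h) the weight is 91 less the opposing 10 gives net 81, ≥ 78, so (h) meets the standard.
  The beneficiary carries the last stage.
With every stage satisfied, the beneficiary prevails.

stage 4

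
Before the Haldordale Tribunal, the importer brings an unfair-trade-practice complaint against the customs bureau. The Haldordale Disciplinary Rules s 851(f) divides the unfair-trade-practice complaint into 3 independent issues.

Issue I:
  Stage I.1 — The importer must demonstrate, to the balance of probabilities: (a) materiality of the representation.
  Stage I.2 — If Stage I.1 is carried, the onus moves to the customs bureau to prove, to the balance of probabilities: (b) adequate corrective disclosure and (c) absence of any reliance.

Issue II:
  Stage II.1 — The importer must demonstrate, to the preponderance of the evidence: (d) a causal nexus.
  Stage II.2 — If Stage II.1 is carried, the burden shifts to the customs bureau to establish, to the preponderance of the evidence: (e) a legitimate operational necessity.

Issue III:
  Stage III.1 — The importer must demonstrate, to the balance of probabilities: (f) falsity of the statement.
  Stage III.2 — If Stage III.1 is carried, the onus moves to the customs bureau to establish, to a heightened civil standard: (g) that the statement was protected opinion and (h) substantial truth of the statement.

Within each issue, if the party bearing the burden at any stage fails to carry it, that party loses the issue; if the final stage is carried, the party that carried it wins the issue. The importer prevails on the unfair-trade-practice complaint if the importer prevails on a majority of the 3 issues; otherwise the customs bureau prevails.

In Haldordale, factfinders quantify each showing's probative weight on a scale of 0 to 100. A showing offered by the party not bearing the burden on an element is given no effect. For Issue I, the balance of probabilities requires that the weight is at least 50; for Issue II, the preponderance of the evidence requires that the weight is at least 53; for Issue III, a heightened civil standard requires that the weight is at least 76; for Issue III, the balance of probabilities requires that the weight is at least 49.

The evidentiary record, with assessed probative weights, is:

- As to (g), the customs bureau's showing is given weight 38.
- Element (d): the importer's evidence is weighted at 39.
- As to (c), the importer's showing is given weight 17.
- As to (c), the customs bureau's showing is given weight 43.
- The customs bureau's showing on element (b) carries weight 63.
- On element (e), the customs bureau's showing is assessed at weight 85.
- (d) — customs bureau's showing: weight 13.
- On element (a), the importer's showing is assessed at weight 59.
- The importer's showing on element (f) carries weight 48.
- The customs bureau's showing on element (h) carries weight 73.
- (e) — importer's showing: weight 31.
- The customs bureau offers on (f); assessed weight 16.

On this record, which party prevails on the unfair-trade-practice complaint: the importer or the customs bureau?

— Issue I —
Stage I.1 — burden on importer; standard: the balance of probabilities (weight is at least 50).
    (a): 59 ≥ 50 [met]
  The importer carries Stage I.1; the customs bureau now bears the burden.
Stage I.2 — burden on customs bureau; standard: the balance of probabilities (weight is at least 50).
    (b): 63 ≥ 50 [met]
    (c): 43 (importer's 17 disregarded) < 50 [not met]
  The customs bureau does not carry Stage I.2.
The analysis ends at Stage I.2; the importer prevails on this issue.
— Issue II —
Stage II.1 — burden on importer; standard: the preponderance of the evidence (weight is at least 53).
    (d): 39 (customs bureau's 13 disregarded) < 53 [not met]
  Not every element is met, so the importer fails to carry Stage II.1.
The analysis ends at Stage II.1; the customs bureau prevails on this issue.
— Issue III —
At Stage III.1 the importer must meet the balance of probabilities (weight is at least 49): on (f) the weight is 48 (the customs bureau's 16 is given no effect), which does not reach 49, so (f) does not meet the standard.
  Stage III.1 not carried; the importer fails its burden.
The customs bureau prevails on this issue.
Per-issue: Issue I → importer; Issue II → customs bureau; Issue III → customs bureau. The importer must prevail on a majority of issues; overall, the customs bureau prevails.

customs bureau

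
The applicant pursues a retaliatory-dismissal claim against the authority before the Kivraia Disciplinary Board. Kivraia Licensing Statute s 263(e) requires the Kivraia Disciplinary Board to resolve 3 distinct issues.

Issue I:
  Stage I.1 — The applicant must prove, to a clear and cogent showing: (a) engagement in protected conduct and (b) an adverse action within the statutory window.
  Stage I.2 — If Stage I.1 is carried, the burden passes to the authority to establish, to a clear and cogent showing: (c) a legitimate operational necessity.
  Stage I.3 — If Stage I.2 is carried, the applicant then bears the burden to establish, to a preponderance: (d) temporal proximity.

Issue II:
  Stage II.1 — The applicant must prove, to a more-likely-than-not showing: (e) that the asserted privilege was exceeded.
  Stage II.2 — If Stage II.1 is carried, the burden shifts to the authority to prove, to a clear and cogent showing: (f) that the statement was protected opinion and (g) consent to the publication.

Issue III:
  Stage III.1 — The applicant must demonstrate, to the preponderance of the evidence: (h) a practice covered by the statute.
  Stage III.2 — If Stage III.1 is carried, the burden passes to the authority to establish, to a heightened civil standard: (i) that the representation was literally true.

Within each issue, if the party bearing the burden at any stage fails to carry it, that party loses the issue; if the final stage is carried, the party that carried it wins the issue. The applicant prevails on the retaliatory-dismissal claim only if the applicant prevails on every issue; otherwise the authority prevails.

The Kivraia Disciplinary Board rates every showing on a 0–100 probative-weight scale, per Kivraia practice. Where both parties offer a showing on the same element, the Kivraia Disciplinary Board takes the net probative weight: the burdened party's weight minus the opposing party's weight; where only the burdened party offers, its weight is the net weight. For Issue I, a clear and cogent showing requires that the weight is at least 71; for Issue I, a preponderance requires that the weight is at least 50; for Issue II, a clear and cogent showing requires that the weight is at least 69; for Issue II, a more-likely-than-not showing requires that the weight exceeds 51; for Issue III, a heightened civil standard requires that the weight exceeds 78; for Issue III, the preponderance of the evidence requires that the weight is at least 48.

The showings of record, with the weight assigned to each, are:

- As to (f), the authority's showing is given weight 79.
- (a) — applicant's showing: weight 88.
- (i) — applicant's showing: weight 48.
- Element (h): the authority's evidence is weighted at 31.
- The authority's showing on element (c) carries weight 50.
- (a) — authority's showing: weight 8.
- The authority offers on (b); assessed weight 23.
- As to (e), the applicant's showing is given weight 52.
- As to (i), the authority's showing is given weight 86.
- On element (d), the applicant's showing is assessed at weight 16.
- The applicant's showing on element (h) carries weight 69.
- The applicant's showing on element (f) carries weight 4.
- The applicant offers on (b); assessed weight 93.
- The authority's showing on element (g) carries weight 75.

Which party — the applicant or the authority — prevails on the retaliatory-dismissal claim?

— Issue I —
Stage I.1 (applicant, a clear and cogent showing, weight is at least 71): (a) net 88−8=80 ≥ 71 — meets; (b) net 93−23=70 < 71 — fails.
  The applicant does not carry Stage I.1.
So the authority prevails on this issue.
— Issue II —
Stage II.1 (applicant, a more-likely-than-not showing, weight exceeds 51): (e) 52 > 51 — meets.
  Stage II.1 is satisfied; the onus moves to the authority.
Stage II.2 (authority, a clear and cogent showing, weight is at least 69): (f) net 79−4=75 ≥ 69 — meets; (g) 75 ≥ 69 — meets.
  Stage II.2 carried; the final stage is satisfied.
All stages carried — the authority prevails on this issue.
— Issue III —
Stage III.1 (applicant, the preponderance of the evidence, weight is at least 48): (h) net 69−31=38 < 48 — fails.
  Stage III.1 not carried; the applicant fails its burden.
The authority prevails on this issue.
Per-issue: Issue I → authority; Issue II → authority; Issue III → authority. The applicant must prevail on every issue; overall, the authority prevails.

authority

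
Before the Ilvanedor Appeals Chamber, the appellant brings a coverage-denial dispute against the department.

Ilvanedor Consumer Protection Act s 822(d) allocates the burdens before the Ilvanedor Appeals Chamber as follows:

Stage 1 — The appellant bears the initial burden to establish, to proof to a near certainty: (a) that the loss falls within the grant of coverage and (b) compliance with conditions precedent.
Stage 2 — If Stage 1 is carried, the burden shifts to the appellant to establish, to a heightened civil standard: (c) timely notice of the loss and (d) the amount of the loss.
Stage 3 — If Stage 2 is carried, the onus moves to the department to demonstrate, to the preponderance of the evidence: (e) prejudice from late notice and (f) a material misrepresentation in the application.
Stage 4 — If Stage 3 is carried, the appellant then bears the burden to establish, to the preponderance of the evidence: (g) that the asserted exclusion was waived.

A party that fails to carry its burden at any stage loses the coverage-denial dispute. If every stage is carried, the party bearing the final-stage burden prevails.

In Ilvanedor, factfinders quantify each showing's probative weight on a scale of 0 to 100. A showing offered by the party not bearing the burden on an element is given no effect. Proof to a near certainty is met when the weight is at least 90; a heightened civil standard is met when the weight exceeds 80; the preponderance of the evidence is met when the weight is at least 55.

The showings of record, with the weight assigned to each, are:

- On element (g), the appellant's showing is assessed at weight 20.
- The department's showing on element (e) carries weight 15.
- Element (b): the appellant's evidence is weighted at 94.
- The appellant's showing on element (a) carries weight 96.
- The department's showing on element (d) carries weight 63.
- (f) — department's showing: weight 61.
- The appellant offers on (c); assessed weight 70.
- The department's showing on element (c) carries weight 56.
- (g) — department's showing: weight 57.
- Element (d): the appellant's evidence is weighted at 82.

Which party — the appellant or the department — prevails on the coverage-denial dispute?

department

Stage 1 — burden on appellant; standard: proof to a near certainty (weight is at least 90).
    (a): 96 ≥ 90 [met]
    (b): 94 ≥ 90 [met]
  Stage 1 is satisfied; the appellant continues to bear the burden.
Stage 2 — burden on appellant; standard: a heightened civil standard (weight exceeds 80).
    (c): 70 (department's 56 disregarded) ≤ 80 [not met]
    (d): 82 (department's 63 disregarded) > 80 [met]
  Not every element is met, so the appellant fails to carry Stage 2.
The analysis ends at Stage 2; the department prevails.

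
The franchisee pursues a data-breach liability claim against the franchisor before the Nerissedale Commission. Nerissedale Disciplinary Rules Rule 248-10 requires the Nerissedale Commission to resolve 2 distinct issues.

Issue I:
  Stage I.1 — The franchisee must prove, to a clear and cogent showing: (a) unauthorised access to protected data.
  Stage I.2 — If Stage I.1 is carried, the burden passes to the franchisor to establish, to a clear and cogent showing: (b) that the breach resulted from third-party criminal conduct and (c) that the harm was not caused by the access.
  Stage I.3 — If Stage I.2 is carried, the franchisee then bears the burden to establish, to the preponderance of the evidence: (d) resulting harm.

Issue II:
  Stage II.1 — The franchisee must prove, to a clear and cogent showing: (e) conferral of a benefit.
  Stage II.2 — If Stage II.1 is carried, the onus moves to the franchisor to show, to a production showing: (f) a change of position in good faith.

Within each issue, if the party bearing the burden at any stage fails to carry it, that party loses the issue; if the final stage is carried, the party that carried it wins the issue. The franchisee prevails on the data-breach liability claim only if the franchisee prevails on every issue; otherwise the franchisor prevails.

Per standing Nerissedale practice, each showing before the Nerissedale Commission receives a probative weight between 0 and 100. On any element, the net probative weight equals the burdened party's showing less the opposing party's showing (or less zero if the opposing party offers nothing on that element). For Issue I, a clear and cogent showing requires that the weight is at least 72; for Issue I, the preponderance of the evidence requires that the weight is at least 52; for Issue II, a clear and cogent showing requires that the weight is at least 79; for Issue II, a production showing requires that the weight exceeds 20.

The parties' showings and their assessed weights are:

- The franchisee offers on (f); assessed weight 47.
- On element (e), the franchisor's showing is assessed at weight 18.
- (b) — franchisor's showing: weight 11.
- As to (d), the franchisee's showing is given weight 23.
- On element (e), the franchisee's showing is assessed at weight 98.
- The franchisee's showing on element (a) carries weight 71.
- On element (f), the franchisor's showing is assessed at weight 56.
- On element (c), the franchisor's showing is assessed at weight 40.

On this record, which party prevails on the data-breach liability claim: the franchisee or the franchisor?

franchisor

— Issue I —
Stage I.1 — burden on franchisee; standard: a clear and cogent showing (weight is at least 72).
    (a): 71 < 72 [not met]
  Not every element is met, so the franchisee fails to carry Stage I.1.
The analysis ends at Stage I.1; the franchisor prevails on this issue.
— Issue II —
Stage II.1 — burden on franchisee; standard: a clear and cogent showing (weight is at least 79).
    (e): 98 − 18 = 80 ≥ 79 [met]
  The franchisee carries Stage II.1; the franchisor now bears the burden.
Stage II.2 — burden on franchisor; standard: a production showing (weight exceeds 20).
    (f): 56 − 47 = 9 ≤ 20 [not met]
  Stage II.2 not carried; the franchisor fails its burden.
The analysis ends at Stage II.2; the franchisee prevails on this issue.
Per-issue: Issue I → franchisor; Issue II → franchisee. The franchisee must prevail on every issue; overall, the franchisor prevails.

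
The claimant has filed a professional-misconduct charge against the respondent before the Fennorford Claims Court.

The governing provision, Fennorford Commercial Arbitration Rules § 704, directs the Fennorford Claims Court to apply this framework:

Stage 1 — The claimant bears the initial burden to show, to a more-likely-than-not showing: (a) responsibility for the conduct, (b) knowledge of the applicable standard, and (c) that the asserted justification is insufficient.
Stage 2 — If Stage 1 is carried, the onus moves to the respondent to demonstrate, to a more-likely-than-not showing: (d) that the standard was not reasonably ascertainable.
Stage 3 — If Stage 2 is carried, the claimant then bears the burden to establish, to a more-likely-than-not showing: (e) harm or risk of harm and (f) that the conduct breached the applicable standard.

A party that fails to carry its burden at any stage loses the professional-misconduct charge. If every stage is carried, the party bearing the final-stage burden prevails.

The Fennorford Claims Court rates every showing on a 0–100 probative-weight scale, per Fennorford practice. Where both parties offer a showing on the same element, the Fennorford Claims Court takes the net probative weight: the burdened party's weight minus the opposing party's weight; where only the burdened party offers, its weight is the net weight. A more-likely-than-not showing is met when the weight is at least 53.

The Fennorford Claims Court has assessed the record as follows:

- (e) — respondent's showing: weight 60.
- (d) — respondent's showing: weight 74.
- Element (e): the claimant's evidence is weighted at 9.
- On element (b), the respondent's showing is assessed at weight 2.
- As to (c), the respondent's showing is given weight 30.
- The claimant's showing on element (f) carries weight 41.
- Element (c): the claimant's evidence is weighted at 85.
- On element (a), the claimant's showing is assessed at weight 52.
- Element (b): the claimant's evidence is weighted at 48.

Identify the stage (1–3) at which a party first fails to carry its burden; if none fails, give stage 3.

stage 1

At Stage 1 the claimant must meet a more-likely-than-not showing (weight is at least 53): on (a) the weight is 52, < 53, so (a) does not meet the standard; on (b) the weight is 48 less the opposing 2 gives net 46, which does not reach 53, so (b) does not meet the standard; on (c) the weight is 85 less the opposing 30 gives net 55, ≥ 53, so (c) meets the standard.
  Stage 1 not carried; the claimant fails its burden.
The respondent prevails.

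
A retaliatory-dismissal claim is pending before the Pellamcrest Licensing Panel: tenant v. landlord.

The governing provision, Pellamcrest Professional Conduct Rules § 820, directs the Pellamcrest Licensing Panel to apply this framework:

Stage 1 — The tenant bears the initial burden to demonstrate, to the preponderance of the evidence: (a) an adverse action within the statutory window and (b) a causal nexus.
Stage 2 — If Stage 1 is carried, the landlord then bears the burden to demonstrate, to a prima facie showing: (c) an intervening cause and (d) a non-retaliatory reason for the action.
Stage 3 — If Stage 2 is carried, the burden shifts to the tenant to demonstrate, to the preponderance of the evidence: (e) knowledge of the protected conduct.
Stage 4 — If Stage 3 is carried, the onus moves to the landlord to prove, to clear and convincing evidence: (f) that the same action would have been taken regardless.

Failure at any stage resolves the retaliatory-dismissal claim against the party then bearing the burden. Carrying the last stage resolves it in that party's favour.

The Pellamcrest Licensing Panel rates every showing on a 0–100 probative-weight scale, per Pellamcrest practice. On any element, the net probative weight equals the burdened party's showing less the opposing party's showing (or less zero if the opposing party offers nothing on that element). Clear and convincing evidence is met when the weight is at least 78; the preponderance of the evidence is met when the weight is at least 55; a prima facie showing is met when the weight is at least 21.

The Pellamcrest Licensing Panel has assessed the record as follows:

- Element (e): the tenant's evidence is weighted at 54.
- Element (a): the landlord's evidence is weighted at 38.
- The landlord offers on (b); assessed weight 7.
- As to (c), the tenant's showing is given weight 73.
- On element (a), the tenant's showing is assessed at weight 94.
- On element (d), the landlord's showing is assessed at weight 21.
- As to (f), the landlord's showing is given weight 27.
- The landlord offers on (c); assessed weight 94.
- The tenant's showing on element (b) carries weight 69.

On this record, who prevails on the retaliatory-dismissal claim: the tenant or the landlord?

Stage 1 — burden on tenant; standard: the preponderance of the evidence (weight is at least 55).
    (a): 94 − 38 = 56 ≥ 55 [met]
    (b): 69 − 7 = 62 ≥ 55 [met]
  Stage 1 carried; the burden shifts to the landlord.
Stage 2 — burden on landlord; standard: a prima facie showing (weight is at least 21).
    (c): 94 − 73 = 21 ≥ 21 [met]
    (d): 21 ≥ 21 [met]
  All elements met. The burden passes to the tenant.
Stage 3 — burden on tenant; standard: the preponderance of the evidence (weight is at least 55).
    (e): 54 < 55 [not met]
  Stage 3 not carried; the tenant fails its burden.
The analysis ends at Stage 3; the landlord prevails.

landlord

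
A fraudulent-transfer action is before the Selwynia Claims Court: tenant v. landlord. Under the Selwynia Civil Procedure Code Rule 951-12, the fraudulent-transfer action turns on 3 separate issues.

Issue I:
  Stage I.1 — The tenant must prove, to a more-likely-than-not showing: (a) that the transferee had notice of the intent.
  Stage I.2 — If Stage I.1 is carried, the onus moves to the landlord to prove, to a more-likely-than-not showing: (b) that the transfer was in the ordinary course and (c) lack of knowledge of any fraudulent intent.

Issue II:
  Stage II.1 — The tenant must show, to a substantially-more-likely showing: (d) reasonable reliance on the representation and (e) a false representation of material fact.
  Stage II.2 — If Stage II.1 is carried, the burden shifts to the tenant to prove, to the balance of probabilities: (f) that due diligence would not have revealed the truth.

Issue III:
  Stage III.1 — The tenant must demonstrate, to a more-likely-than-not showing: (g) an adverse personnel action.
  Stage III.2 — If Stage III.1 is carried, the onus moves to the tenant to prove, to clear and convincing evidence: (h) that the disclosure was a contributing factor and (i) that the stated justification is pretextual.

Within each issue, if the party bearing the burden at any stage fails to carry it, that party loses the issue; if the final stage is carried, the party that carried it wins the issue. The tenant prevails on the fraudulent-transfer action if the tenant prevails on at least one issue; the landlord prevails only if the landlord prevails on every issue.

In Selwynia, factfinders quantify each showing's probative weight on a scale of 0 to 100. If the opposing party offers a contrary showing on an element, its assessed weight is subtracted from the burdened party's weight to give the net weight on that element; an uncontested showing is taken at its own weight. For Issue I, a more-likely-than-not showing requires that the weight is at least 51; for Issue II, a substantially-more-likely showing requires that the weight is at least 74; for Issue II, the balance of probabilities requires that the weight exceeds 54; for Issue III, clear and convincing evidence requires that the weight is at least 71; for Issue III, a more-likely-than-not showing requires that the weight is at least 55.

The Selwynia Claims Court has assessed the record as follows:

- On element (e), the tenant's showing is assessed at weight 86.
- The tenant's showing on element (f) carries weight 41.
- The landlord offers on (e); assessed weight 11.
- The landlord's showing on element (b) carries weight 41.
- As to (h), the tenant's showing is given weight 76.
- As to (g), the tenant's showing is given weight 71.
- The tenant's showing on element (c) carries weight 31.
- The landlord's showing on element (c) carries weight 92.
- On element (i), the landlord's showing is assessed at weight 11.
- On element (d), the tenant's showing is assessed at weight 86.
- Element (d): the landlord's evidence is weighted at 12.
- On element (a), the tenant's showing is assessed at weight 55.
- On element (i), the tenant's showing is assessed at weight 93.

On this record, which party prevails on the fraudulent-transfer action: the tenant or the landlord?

tenant

— Issue I —
Stage I.1 (tenant, a more-likely-than-not showing, weight is at least 51): (a) 55 ≥ 51 — meets.
  Stage I.1 is satisfied; the onus moves to the landlord.
Stage I.2 (landlord, a more-likely-than-not showing, weight is at least 51): (b) 41 < 51 — fails; (c) net 92−31=61 ≥ 51 — meets.
  Stage I.2 not carried; the landlord fails its burden.
So the tenant prevails on this issue.
— Issue II —
At Stage II.1 the tenant must meet a substantially-more-likely showing (weight is at least 74): on (d) the weight is 86 less the opposing 12 gives net 74, ≥ 74, so (d) meets the standard; on (e) the weight is 86 less the opposing 11 gives net 75, which does reach 74, so (e) meets the standard.
  Stage II.1 carried; the burden remains with the tenant.
At Stage II.2 the tenant must meet the balance of probabilities (weight exceeds 54): on (f) the weight is 41, ≤ 54, so (f) does not meet the standard.
  Stage II.2 not carried; the tenant fails its burden.
The landlord prevails on this issue.
— Issue III —
Stage III.1 — burden on tenant; standard: a more-likely-than-not showing (weight is at least 55).
    (g): 71 ≥ 55 [met]
  Stage III.1 is satisfied; the tenant continues to bear the burden.
Stage III.2 — burden on tenant; standard: clear and convincing evidence (weight is at least 71).
    (h): 76 ≥ 71 [met]
    (i): 93 − 11 = 82 ≥ 71 [met]
  The tenant carries the last stage.
Every stage carried; the tenant prevails on this issue.
Per-issue: Issue I → tenant; Issue II → landlord; Issue III → tenant. The tenant must prevail on at least one issue; overall, the tenant prevails.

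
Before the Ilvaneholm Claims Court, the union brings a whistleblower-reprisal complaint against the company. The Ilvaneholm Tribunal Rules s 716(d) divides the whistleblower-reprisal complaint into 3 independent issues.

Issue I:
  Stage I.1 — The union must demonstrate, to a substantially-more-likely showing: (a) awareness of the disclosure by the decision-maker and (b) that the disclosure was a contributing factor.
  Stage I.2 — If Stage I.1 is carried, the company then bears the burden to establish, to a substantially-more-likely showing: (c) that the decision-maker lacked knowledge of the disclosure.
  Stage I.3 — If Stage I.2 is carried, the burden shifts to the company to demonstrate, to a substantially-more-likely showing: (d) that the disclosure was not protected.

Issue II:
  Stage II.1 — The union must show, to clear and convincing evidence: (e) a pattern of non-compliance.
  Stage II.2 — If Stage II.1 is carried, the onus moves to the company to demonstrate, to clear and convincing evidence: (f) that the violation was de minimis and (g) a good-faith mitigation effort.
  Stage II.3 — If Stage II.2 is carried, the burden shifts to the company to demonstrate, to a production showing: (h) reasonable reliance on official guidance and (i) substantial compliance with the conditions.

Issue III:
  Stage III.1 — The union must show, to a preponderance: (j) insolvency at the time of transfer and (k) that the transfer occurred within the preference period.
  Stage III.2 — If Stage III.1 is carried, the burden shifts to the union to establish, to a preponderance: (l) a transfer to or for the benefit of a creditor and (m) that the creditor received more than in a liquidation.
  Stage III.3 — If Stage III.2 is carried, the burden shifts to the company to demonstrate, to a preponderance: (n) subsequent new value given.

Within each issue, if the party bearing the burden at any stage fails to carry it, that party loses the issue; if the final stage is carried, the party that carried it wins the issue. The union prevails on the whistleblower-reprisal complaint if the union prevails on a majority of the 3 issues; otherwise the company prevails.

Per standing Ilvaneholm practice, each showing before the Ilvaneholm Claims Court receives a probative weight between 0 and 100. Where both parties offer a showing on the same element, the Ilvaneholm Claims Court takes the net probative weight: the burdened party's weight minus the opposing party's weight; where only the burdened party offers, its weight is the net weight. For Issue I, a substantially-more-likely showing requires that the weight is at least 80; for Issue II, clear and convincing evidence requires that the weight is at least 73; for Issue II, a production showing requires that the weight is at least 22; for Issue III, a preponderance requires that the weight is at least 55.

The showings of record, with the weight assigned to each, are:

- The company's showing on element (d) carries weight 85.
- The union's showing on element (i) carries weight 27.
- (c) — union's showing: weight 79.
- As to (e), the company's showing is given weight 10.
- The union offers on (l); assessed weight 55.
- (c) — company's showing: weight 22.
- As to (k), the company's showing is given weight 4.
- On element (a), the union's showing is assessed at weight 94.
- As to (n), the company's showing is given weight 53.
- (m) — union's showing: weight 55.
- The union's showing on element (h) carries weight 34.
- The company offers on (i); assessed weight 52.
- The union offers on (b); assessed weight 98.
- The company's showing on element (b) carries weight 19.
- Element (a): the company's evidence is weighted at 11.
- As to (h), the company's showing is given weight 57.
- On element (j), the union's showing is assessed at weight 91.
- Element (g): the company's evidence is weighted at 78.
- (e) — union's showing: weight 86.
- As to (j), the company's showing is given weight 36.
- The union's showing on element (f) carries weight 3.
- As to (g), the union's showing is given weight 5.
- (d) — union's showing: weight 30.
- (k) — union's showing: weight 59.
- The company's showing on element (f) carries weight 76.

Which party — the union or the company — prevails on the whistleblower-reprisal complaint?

— Issue I —
Stage I.1 (union, a substantially-more-likely showing, weight is at least 80): (a) net 94−11=83 ≥ 80 — meets; (b) net 98−19=79 < 80 — fails.
  Not every element is met, so the union fails to carry Stage I.1.
The analysis ends at Stage I.1; the company prevails on this issue.
— Issue II —
Stage II.1 — burden on union; standard: clear and convincing evidence (weight is at least 73).
    (e): 86 − 10 = 76 ≥ 73 [met]
  Stage II.1 carried; the burden shifts to the company.
Stage II.2 — burden on company; standard: clear and convincing evidence (weight is at least 73).
    (f): 76 − 3 = 73 ≥ 73 [met]
    (g): 78 − 5 = 73 ≥ 73 [met]
  All elements met. The company retains the burden for Stage II.3.
Stage II.3 — burden on company; standard: a production showing (weight is at least 22).
    (h): 57 − 34 = 23 ≥ 22 [met]
    (i): 52 − 27 = 25 ≥ 22 [met]
  All elements met at the final stage.
With every stage satisfied, the company prevails on this issue.
— Issue III —
Stage III.1 (union, a preponderance, weight is at least 55): (j) net 91−36=55 ≥ 55 — meets; (k) net 59−4=55 ≥ 55 — meets.
  Stage III.1 is satisfied; the union continues to bear the burden.
Stage III.2 (union, a preponderance, weight is at least 55): (l) 55 ≥ 55 — meets; (m) 55 ≥ 55 — meets.
  All elements met. The burden passes to the company.
Stage III.3 (company, a preponderance, weight is at least 55): (n) 53 < 55 — fails.
  Stage III.3 not carried; the company fails its burden.
The analysis ends at Stage III.3; the union prevails on this issue.
Per-issue: Issue I → company; Issue II → company; Issue III → union. The union must prevail on a majority of issues; overall, the company prevails.

company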